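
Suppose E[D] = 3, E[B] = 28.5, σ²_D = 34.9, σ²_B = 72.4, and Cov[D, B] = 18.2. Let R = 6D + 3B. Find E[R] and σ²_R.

E[R] = 6·E[D] + 3·E[B] = 6·3 + 3·28.5 = 103.5.
σ²_R = a²·σ²_D + b²·σ²_B + 2ab·Cov[D, B] with a = 6, b = 3.
= 6²·34.9 + 3²·72.4 + 2·6·3·18.2
= 1256.4 + 651.6 + 655.2 = 2563.2.

E[R] = 103.5, σ²_R = 2563.2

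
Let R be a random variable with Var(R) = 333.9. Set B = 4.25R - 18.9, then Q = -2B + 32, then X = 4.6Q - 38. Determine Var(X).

Var(X) = 510469.659

Var(B) = 4.25²·333.9 = 6031.06875.
Var(Q) = (-2)²·6031.06875 = 24124.275.
Var(X) = 4.6²·24124.275 = 510469.659.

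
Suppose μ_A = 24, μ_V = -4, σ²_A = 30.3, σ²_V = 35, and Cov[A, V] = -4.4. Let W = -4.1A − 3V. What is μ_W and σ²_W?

μ_W = -86.4, σ²_W = 716.103

μ_W = (-4.1)·μ_A + (-3)·μ_V = (-4.1)·24 + (-3)·(-4) = -86.4.
σ²_W = a²·σ²_A + b²·σ²_V + 2ab·Cov[A, V] with a = -4.1, b = -3.
= (-4.1)²·30.3 + (-3)²·35 + 2·(-4.1)·(-3)·(-4.4)
= 509.343 + 315 + (-108.24) = 716.103.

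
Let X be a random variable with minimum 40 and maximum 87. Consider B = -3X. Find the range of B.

Range of X = 87 − 40 = 47.
Range(B) = |a|·Range(X) = |-3|·47 = 141.

Range(B) = 141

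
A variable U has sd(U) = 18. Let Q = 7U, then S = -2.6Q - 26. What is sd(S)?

sd(Q) = |7|·18 = 126.
sd(S) = |-2.6|·126 = 327.6.

sd(S) = 327.6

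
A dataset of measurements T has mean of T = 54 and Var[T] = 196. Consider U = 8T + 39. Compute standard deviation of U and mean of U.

standard deviation of U = 112, mean of U = 471

U = 8T + 39 is linear with a = 8, b = 39.
standard deviation of T = √196 = 14.
standard deviation of U = |a|·standard deviation of T = |8|·14 = 112.
mean of U = a·mean of T + b = 8·54 + 39 = 471.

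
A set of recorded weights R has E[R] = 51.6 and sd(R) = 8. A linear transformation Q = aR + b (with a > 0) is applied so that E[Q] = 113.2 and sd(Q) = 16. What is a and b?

a = 2, b = 10

sd(Q) = a·sd(R) (a > 0), so a = 16/8 = 2.
E[Q] = a·E[R] + b, so b = 113.2 − 2·51.6 = 10.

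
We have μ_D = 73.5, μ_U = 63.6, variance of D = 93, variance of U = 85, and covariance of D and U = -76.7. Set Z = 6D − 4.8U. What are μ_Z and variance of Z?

μ_Z = 135.72, variance of Z = 9724.32

μ_Z = 6·μ_D + (-4.8)·μ_U = 6·73.5 + (-4.8)·63.6 = 135.72.
variance of Z = a²·variance of D + b²·variance of U + 2ab·covariance of D and U with a = 6, b = -4.8.
= 6²·93 + (-4.8)²·85 + 2·6·(-4.8)·(-76.7)
= 3348 + 1958.4 + 4417.92 = 9724.32.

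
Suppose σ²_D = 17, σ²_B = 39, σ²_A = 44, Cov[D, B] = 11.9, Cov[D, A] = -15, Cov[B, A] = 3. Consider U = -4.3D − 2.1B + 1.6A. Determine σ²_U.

σ²_U = a²·σ²_D + b²·σ²_B + c²·σ²_A + 2ab·Cov[D, B] + 2ac·Cov[D, A] + 2bc·Cov[B, A], with a = -4.3, b = -2.1, c = 1.6.
= 314.33 + 171.99 + 112.64 + 214.914 + 206.4 + (-20.16)
= 1000.114.

σ²_U = 1000.114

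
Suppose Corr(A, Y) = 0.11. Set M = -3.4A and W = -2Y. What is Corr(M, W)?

Linear rescalings preserve correlation up to sign; here the slopes -3.4 and -2 have the same sign, so Corr(M, W) = Corr(A, Y) = 0.11.

Corr(M, W) = 0.11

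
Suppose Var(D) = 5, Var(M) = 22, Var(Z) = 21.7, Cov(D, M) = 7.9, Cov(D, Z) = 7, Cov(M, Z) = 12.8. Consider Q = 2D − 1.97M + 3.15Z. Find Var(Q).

Var(Q) = 187.78525

Var(Q) = a²·Var(D) + b²·Var(M) + c²·Var(Z) + 2ab·Cov(D, M) + 2ac·Cov(D, Z) + 2bc·Cov(M, Z), with a = 2, b = -1.97, c = 3.15.
= 20 + 85.3798 + 215.31825 + (-62.252) + 88.2 + (-158.8608)
= 187.78525.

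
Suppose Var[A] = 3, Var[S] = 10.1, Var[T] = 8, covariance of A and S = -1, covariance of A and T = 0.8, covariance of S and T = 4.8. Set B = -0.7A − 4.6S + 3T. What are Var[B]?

Var[B] = a²·Var[A] + b²·Var[S] + c²·Var[T] + 2ab·covariance of A and S + 2ac·covariance of A and T + 2bc·covariance of S and T, with a = -0.7, b = -4.6, c = 3.
= 1.47 + 213.716 + 72 + (-6.44) + (-3.36) + (-132.48)
= 144.906.

Var[B] = 144.906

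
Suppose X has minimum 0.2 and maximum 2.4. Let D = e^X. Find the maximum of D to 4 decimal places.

max(D) = 11.0232

e^X is increasing on this domain, so max(D) comes from max(X) = 2.4: max(D) = exp(2.4) ≈ 11.0232.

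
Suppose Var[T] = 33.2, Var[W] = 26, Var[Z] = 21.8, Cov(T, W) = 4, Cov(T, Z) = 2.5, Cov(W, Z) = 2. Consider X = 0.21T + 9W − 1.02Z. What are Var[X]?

Var[X] = a²·Var[T] + b²·Var[W] + c²·Var[Z] + 2ab·Cov(T, W) + 2ac·Cov(T, Z) + 2bc·Cov(W, Z), with a = 0.21, b = 9, c = -1.02.
= 1.46412 + 2106 + 22.68072 + 15.12 + (-1.071) + (-36.72)
= 2107.47384.

Var[X] = 2107.47384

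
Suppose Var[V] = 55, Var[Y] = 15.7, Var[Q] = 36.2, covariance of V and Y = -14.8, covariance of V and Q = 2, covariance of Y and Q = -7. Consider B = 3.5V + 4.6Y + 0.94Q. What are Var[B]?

Var[B] = a²·Var[V] + b²·Var[Y] + c²·Var[Q] + 2ab·covariance of V and Y + 2ac·covariance of V and Q + 2bc·covariance of Y and Q, with a = 3.5, b = 4.6, c = 0.94.
= 673.75 + 332.212 + 31.98632 + (-476.56) + 13.16 + (-60.536)
= 514.01232.

Var[B] = 514.01232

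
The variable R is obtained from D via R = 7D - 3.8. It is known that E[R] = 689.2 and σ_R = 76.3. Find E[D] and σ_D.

E[D] = 99, σ_D = 10.9

From R = 7D - 3.8: E[R] = a·E[D] + b, so E[D] = (E[R] − b)/a = (689.2 − (-3.8))/7 = 99.
σ_R = |a|·σ_D, so σ_D = 76.3/|7| = 10.9.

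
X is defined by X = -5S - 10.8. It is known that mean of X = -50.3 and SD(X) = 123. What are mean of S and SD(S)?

mean of S = 7.9, SD(S) = 24.6

From X = -5S - 10.8: mean of X = a·mean of S + b, so mean of S = (mean of X − b)/a = (-50.3 − (-10.8))/(-5) = 7.9.
SD(X) = |a|·SD(S), so SD(S) = 123/|-5| = 24.6.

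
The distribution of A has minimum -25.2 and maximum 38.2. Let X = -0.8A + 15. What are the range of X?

Range(X) = 50.72

Range of A = 38.2 − (-25.2) = 63.4.
Range(X) = |a|·Range(A) = |-0.8|·63.4 = 50.72.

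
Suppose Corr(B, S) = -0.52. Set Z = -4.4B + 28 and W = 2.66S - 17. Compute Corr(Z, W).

Corr(Z, W) = 0.52

Linear rescalings preserve |correlation|; the slopes -4.4 and 2.66 have opposite signs, so the correlation flips sign: Corr(Z, W) = −Corr(B, S) = 0.52.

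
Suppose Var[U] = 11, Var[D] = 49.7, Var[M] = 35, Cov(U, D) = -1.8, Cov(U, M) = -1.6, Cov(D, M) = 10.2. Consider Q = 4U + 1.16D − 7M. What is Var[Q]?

Var[Q] = 1865.12432

Var[Q] = a²·Var[U] + b²·Var[D] + c²·Var[M] + 2ab·Cov(U, D) + 2ac·Cov(U, M) + 2bc·Cov(D, M), with a = 4, b = 1.16, c = -7.
= 176 + 66.87632 + 1715 + (-16.704) + 89.6 + (-165.648)
= 1865.12432.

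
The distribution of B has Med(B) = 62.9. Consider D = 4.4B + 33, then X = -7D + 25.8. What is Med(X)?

Med(D) = 4.4·62.9 + 33 = 309.76.
Med(X) = (-7)·309.76 + 25.8 = -2142.52.

Med(X) = -2142.52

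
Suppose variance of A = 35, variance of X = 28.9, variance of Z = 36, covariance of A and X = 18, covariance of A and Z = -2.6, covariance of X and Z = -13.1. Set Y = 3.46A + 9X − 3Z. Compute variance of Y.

variance of Y = a²·variance of A + b²·variance of X + c²·variance of Z + 2ab·covariance of A and X + 2ac·covariance of A and Z + 2bc·covariance of X and Z, with a = 3.46, b = 9, c = -3.
= 419.006 + 2340.9 + 324 + 1121.04 + 53.976 + 707.4
= 4966.322.

variance of Y = 4966.322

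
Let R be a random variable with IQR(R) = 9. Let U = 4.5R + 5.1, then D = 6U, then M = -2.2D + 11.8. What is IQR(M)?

IQR(U) = |4.5|·9 = 40.5.
IQR(D) = |6|·40.5 = 243.
IQR(M) = |-2.2|·243 = 534.6.

IQR(M) = 534.6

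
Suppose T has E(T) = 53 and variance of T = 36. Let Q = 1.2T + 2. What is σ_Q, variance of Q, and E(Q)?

Q = 1.2T + 2 is linear with a = 1.2, b = 2.
σ_T = √36 = 6.
σ_Q = |a|·σ_T = |1.2|·6 = 7.2.
variance of Q = a²·variance of T = 1.2²·36 = 51.84 (the additive constant 2 does not affect variance).
E(Q) = a·E(T) + b = 1.2·53 + 2 = 65.6.

σ_Q = 7.2, variance of Q = 51.84, E(Q) = 65.6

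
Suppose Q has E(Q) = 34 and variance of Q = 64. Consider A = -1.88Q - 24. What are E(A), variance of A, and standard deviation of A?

A = -1.88Q - 24 is linear with a = -1.88, b = -24.
E(A) = a·E(Q) + b = (-1.88)·34 + (-24) = -87.92.
variance of A = a²·variance of Q = (-1.88)²·64 = 226.2016 (the additive constant -24 does not affect variance).
standard deviation of Q = √64 = 8.
standard deviation of A = |a|·standard deviation of Q = |-1.88|·8 = 15.04.

E(A) = -87.92, variance of A = 226.2016, standard deviation of A = 15.04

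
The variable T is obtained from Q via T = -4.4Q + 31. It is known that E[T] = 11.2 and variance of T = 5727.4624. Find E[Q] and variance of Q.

From T = -4.4Q + 31: E[T] = a·E[Q] + b, so E[Q] = (E[T] − b)/a = (11.2 − 31)/(-4.4) = 4.5.
variance of T = a²·variance of Q, so variance of Q = 5727.4624/(-4.4)² = 295.84.

E[Q] = 4.5, variance of Q = 295.84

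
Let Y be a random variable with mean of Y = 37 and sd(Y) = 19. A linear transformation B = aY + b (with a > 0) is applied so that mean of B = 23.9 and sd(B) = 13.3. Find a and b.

a = 0.7, b = -2

sd(B) = a·sd(Y) (a > 0), so a = 13.3/19 = 0.7.
mean of B = a·mean of Y + b, so b = 23.9 − 0.7·37 = -2.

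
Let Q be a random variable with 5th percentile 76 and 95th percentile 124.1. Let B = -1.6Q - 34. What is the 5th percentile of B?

5th percentile of B = -232.56

Since a = -1.6 < 0 the transformation is decreasing, reversing order: the 5th percentile of B corresponds to the 95th percentile of Q.
So P_{5}(B) = a·P_{95}(Q) + b = (-1.6)·124.1 + (-34) = -232.56.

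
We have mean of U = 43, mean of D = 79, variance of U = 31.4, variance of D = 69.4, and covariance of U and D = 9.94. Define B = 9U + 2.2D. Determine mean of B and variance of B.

mean of B = 9·mean of U + 2.2·mean of D = 9·43 + 2.2·79 = 560.8.
variance of B = a²·variance of U + b²·variance of D + 2ab·covariance of U and D with a = 9, b = 2.2.
= 9²·31.4 + 2.2²·69.4 + 2·9·2.2·9.94
= 2543.4 + 335.896 + 393.624 = 3272.92.

mean of B = 560.8, variance of B = 3272.92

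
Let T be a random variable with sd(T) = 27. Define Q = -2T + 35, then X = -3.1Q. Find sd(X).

sd(X) = 167.4

sd(Q) = |-2|·27 = 54.
sd(X) = |-3.1|·54 = 167.4.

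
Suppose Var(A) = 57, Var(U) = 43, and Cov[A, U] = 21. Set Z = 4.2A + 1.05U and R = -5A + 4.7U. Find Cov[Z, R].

By bilinearity, Cov[Z, R] = ac·Var(A) + bd·Var(U) + (ad+bc)·Cov[A, U], with a=4.2, b=1.05, c=-5, d=4.7.
ac·Var(A) = 4.2·(-5)·57 = -1197
bd·Var(U) = 1.05·4.7·43 = 212.205
(ad+bc)·Cov[A, U] = (14.49)·21 = 304.29
Cov[Z, R] = -1197 + 212.205 + 304.29 = -680.505.

Cov[Z, R] = -680.505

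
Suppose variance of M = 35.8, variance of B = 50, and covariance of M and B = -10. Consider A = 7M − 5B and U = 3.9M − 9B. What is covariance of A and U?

By bilinearity, covariance of A and U = ac·variance of M + bd·variance of B + (ad+bc)·covariance of M and B, with a=7, b=-5, c=3.9, d=-9.
ac·variance of M = 7·3.9·35.8 = 977.34
bd·variance of B = (-5)·(-9)·50 = 2250
(ad+bc)·covariance of M and B = (-82.5)·(-10) = 825
covariance of A and U = 977.34 + 2250 + 825 = 4052.34.

covariance of A and U = 4052.34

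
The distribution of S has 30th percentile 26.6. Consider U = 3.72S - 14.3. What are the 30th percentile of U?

30th percentile of U = 84.652

Since a = 3.72 > 0 the transformation is increasing, so the 30th percentile of U = a·(P_{30} of S) + b = 3.72·26.6 + (-14.3) = 84.652.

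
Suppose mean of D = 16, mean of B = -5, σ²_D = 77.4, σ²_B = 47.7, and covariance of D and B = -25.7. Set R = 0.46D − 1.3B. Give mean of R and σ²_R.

mean of R = 0.46·mean of D + (-1.3)·mean of B = 0.46·16 + (-1.3)·(-5) = 13.86.
σ²_R = a²·σ²_D + b²·σ²_B + 2ab·covariance of D and B with a = 0.46, b = -1.3.
= 0.46²·77.4 + (-1.3)²·47.7 + 2·0.46·(-1.3)·(-25.7)
= 16.37784 + 80.613 + 30.7372 = 127.72804.

mean of R = 13.86, σ²_R = 127.72804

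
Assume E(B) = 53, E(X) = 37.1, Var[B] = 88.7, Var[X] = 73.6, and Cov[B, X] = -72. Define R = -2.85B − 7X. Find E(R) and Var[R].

E(R) = -410.75, Var[R] = 1454.06575

E(R) = (-2.85)·E(B) + (-7)·E(X) = (-2.85)·53 + (-7)·37.1 = -410.75.
Var[R] = a²·Var[B] + b²·Var[X] + 2ab·Cov[B, X] with a = -2.85, b = -7.
= (-2.85)²·88.7 + (-7)²·73.6 + 2·(-2.85)·(-7)·(-72)
= 720.46575 + 3606.4 + (-2872.8) = 1454.06575.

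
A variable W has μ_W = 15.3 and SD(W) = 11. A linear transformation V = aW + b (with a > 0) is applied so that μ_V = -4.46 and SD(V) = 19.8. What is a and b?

a = 1.8, b = -32

SD(V) = a·SD(W) (a > 0), so a = 19.8/11 = 1.8.
μ_V = a·μ_W + b, so b = -4.46 − 1.8·15.3 = -32.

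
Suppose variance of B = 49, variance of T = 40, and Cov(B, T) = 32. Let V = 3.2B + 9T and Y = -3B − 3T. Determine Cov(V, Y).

Cov(V, Y) = -2721.6

By bilinearity, Cov(V, Y) = ac·variance of B + bd·variance of T + (ad+bc)·Cov(B, T), with a=3.2, b=9, c=-3, d=-3.
ac·variance of B = 3.2·(-3)·49 = -470.4
bd·variance of T = 9·(-3)·40 = -1080
(ad+bc)·Cov(B, T) = (-36.6)·32 = -1171.2
Cov(V, Y) = -470.4 + (-1080) + (-1171.2) = -2721.6.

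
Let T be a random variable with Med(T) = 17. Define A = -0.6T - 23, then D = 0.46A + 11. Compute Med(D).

Med(A) = (-0.6)·17 + (-23) = -33.2.
Med(D) = 0.46·(-33.2) + 11 = -4.272.

Med(D) = -4.272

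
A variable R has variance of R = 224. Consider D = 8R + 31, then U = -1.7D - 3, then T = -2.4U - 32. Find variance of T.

variance of T = 238642.7904

variance of D = 8²·224 = 14336.
variance of U = (-1.7)²·14336 = 41431.04.
variance of T = (-2.4)²·41431.04 = 238642.7904.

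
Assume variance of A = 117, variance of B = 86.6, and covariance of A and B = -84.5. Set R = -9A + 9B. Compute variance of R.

variance of R = a²·variance of A + b²·variance of B + 2ab·covariance of A and B with a = -9, b = 9.
= (-9)²·117 + 9²·86.6 + 2·(-9)·9·(-84.5)
= 9477 + 7014.6 + 13689 = 30180.6.

variance of R = 30180.6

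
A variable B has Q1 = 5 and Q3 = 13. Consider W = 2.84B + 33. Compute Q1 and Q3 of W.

Q1(W) = 47.2, Q3(W) = 69.92

a = 2.84 > 0: Q1(W) = a·Q1(B)+b = 47.2, Q3(W) = a·Q3(B)+b = 69.92.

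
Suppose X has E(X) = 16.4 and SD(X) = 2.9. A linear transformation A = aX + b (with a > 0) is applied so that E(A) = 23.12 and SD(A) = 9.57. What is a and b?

a = 3.3, b = -31

SD(A) = a·SD(X) (a > 0), so a = 9.57/2.9 = 3.3.
E(A) = a·E(X) + b, so b = 23.12 − 3.3·16.4 = -31.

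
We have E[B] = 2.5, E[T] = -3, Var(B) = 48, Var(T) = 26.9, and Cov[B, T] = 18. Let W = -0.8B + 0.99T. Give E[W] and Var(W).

E[W] = -4.97, Var(W) = 28.57269

E[W] = (-0.8)·E[B] + 0.99·E[T] = (-0.8)·2.5 + 0.99·(-3) = -4.97.
Var(W) = a²·Var(B) + b²·Var(T) + 2ab·Cov[B, T] with a = -0.8, b = 0.99.
= (-0.8)²·48 + 0.99²·26.9 + 2·(-0.8)·0.99·18
= 30.72 + 26.36469 + (-28.512) = 28.57269.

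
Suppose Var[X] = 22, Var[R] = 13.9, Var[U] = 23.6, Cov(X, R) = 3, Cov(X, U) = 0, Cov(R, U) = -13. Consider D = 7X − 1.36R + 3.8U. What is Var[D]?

Var[D] = 1521.74144

Var[D] = a²·Var[X] + b²·Var[R] + c²·Var[U] + 2ab·Cov(X, R) + 2ac·Cov(X, U) + 2bc·Cov(R, U), with a = 7, b = -1.36, c = 3.8.
= 1078 + 25.70944 + 340.784 + (-57.12) + 0 + 134.368
= 1521.74144.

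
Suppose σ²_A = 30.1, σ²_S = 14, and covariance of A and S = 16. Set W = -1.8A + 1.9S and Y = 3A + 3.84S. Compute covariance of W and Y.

covariance of W and Y = -79.788

By bilinearity, covariance of W and Y = ac·σ²_A + bd·σ²_S + (ad+bc)·covariance of A and S, with a=-1.8, b=1.9, c=3, d=3.84.
ac·σ²_A = (-1.8)·3·30.1 = -162.54
bd·σ²_S = 1.9·3.84·14 = 102.144
(ad+bc)·covariance of A and S = (-1.212)·16 = -19.392
covariance of W and Y = -162.54 + 102.144 + (-19.392) = -79.788.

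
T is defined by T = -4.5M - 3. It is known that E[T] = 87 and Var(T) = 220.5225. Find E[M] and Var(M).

From T = -4.5M - 3: E[T] = a·E[M] + b, so E[M] = (E[T] − b)/a = (87 − (-3))/(-4.5) = -20.
Var(T) = a²·Var(M), so Var(M) = 220.5225/(-4.5)² = 10.89.

E[M] = -20, Var(M) = 10.89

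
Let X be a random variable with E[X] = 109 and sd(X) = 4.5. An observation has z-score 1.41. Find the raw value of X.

X = 115.345

X = E[X] + z·sd(X) = 109 + 1.41·4.5 = 115.345.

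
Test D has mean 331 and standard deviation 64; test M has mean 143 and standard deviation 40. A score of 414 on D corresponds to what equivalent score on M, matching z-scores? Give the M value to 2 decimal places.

M = 194.88

z = (414 − 331)/64 ≈ 1.2969.
M = 143 + z·40 = 143 + (414 − 331)·40/64 ≈ 194.88.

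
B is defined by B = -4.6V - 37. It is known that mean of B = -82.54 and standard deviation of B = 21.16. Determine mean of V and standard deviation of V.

From B = -4.6V - 37: mean of B = a·mean of V + b, so mean of V = (mean of B − b)/a = (-82.54 − (-37))/(-4.6) = 9.9.
standard deviation of B = |a|·standard deviation of V, so standard deviation of V = 21.16/|-4.6| = 4.6.

mean of V = 9.9, standard deviation of V = 4.6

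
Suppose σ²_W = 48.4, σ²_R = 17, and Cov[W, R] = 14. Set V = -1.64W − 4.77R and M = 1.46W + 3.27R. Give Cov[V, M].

Cov[V, M] = -553.63126

By bilinearity, Cov[V, M] = ac·σ²_W + bd·σ²_R + (ad+bc)·Cov[W, R], with a=-1.64, b=-4.77, c=1.46, d=3.27.
ac·σ²_W = (-1.64)·1.46·48.4 = -115.88896
bd·σ²_R = (-4.77)·3.27·17 = -265.1643
(ad+bc)·Cov[W, R] = (-12.327)·14 = -172.578
Cov[V, M] = -115.88896 + (-265.1643) + (-172.578) = -553.63126.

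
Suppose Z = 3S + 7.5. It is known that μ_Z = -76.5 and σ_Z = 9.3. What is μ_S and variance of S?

μ_S = -28, variance of S = 9.61

From Z = 3S + 7.5: μ_Z = a·μ_S + b, so μ_S = (μ_Z − b)/a = (-76.5 − 7.5)/3 = -28.
variance of Z = 9.3² = 86.49.
variance of Z = a²·variance of S, so variance of S = 86.49/3² = 9.61.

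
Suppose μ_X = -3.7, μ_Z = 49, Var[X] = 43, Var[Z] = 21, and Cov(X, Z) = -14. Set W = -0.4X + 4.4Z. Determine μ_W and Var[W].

μ_W = 217.08, Var[W] = 462.72

μ_W = (-0.4)·μ_X + 4.4·μ_Z = (-0.4)·(-3.7) + 4.4·49 = 217.08.
Var[W] = a²·Var[X] + b²·Var[Z] + 2ab·Cov(X, Z) with a = -0.4, b = 4.4.
= (-0.4)²·43 + 4.4²·21 + 2·(-0.4)·4.4·(-14)
= 6.88 + 406.56 + 49.28 = 462.72.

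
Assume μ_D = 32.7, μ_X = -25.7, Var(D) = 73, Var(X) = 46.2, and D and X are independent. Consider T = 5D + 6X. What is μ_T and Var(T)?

μ_T = 5·μ_D + 6·μ_X = 5·32.7 + 6·(-25.7) = 9.3.
Var(T) = a²·Var(D) + b²·Var(X) + 2ab·Cov(D, X) with a = 5, b = 6.
Independence gives Cov(D, X) = 0.
= 5²·73 + 6²·46.2 + 2·5·6·0
= 1825 + 1663.2 + 0 = 3488.2.

μ_T = 9.3, Var(T) = 3488.2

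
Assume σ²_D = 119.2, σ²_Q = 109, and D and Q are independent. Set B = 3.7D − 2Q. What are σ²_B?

σ²_B = 2067.848

σ²_B = a²·σ²_D + b²·σ²_Q + 2ab·Cov(D, Q) with a = 3.7, b = -2.
Independence gives Cov(D, Q) = 0.
= 3.7²·119.2 + (-2)²·109 + 2·3.7·(-2)·0
= 1631.848 + 436 + 0 = 2067.848.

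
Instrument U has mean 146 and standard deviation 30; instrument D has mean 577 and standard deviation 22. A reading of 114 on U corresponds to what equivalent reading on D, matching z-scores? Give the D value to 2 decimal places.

z = (114 − 146)/30 ≈ -1.0667.
D = 577 + z·22 = 577 + (114 − 146)·22/30 ≈ 553.53.

D = 553.53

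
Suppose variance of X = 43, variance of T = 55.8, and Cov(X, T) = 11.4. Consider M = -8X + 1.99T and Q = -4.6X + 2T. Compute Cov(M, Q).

By bilinearity, Cov(M, Q) = ac·variance of X + bd·variance of T + (ad+bc)·Cov(X, T), with a=-8, b=1.99, c=-4.6, d=2.
ac·variance of X = (-8)·(-4.6)·43 = 1582.4
bd·variance of T = 1.99·2·55.8 = 222.084
(ad+bc)·Cov(X, T) = (-25.154)·11.4 = -286.7556
Cov(M, Q) = 1582.4 + 222.084 + (-286.7556) = 1517.7284.

Cov(M, Q) = 1517.7284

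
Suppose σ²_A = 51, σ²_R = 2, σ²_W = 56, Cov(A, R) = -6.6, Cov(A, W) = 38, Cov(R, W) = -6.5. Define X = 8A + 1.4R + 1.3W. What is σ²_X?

σ²_X = a²·σ²_A + b²·σ²_R + c²·σ²_W + 2ab·Cov(A, R) + 2ac·Cov(A, W) + 2bc·Cov(R, W), with a = 8, b = 1.4, c = 1.3.
= 3264 + 3.92 + 94.64 + (-147.84) + 790.4 + (-23.66)
= 3981.46.

σ²_X = 3981.46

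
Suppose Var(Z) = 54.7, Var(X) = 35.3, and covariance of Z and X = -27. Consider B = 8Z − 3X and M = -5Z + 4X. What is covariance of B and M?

By bilinearity, covariance of B and M = ac·Var(Z) + bd·Var(X) + (ad+bc)·covariance of Z and X, with a=8, b=-3, c=-5, d=4.
ac·Var(Z) = 8·(-5)·54.7 = -2188
bd·Var(X) = (-3)·4·35.3 = -423.6
(ad+bc)·covariance of Z and X = (47)·(-27) = -1269
covariance of B and M = -2188 + (-423.6) + (-1269) = -3880.6.

covariance of B and M = -3880.6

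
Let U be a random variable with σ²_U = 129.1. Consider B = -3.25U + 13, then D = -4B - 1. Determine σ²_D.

σ²_B = (-3.25)²·129.1 = 1363.61875.
σ²_D = (-4)²·1363.61875 = 21817.9.

σ²_D = 21817.9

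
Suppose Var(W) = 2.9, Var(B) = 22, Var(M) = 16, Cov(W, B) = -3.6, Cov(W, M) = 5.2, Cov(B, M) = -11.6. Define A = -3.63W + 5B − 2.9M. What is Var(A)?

Var(A) = 1299.33381

Var(A) = a²·Var(W) + b²·Var(B) + c²·Var(M) + 2ab·Cov(W, B) + 2ac·Cov(W, M) + 2bc·Cov(B, M), with a = -3.63, b = 5, c = -2.9.
= 38.21301 + 550 + 134.56 + 130.68 + 109.4808 + 336.4
= 1299.33381.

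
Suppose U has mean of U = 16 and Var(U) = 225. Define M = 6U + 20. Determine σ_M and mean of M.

σ_M = 90, mean of M = 116

M = 6U + 20 is linear with a = 6, b = 20.
σ_U = √225 = 15.
σ_M = |a|·σ_U = |6|·15 = 90.
mean of M = a·mean of U + b = 6·16 + 20 = 116.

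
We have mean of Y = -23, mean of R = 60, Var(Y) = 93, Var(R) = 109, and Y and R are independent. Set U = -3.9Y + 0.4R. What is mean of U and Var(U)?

mean of U = 113.7, Var(U) = 1431.97

mean of U = (-3.9)·mean of Y + 0.4·mean of R = (-3.9)·(-23) + 0.4·60 = 113.7.
Var(U) = a²·Var(Y) + b²·Var(R) + 2ab·covariance of Y and R with a = -3.9, b = 0.4.
Independence gives covariance of Y and R = 0.
= (-3.9)²·93 + 0.4²·109 + 2·(-3.9)·0.4·0
= 1414.53 + 17.44 + 0 = 1431.97.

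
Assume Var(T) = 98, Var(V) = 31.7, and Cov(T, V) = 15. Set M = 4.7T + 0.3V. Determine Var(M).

Var(M) = 2209.973

Var(M) = a²·Var(T) + b²·Var(V) + 2ab·Cov(T, V) with a = 4.7, b = 0.3.
= 4.7²·98 + 0.3²·31.7 + 2·4.7·0.3·15
= 2164.82 + 2.853 + 42.3 = 2209.973.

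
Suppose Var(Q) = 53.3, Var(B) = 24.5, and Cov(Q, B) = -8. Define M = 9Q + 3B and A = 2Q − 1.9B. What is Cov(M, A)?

By bilinearity, Cov(M, A) = ac·Var(Q) + bd·Var(B) + (ad+bc)·Cov(Q, B), with a=9, b=3, c=2, d=-1.9.
ac·Var(Q) = 9·2·53.3 = 959.4
bd·Var(B) = 3·(-1.9)·24.5 = -139.65
(ad+bc)·Cov(Q, B) = (-11.1)·(-8) = 88.8
Cov(M, A) = 959.4 + (-139.65) + 88.8 = 908.55.

Cov(M, A) = 908.55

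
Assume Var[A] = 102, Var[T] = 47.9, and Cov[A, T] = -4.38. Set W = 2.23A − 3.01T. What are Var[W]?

Var[W] = a²·Var[A] + b²·Var[T] + 2ab·Cov[A, T] with a = 2.23, b = -3.01.
= 2.23²·102 + (-3.01)²·47.9 + 2·2.23·(-3.01)·(-4.38)
= 507.2358 + 433.97879 + 58.799748 = 1000.014338.

Var[W] = 1000.014338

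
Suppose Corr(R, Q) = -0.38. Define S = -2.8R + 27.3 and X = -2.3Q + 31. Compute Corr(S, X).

Corr(S, X) = -0.38

Linear rescalings preserve correlation up to sign; here the slopes -2.8 and -2.3 have the same sign, so Corr(S, X) = Corr(R, Q) = -0.38.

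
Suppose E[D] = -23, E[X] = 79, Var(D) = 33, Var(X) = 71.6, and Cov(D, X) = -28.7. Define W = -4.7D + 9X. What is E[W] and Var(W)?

E[W] = 819.1, Var(W) = 8956.59

E[W] = (-4.7)·E[D] + 9·E[X] = (-4.7)·(-23) + 9·79 = 819.1.
Var(W) = a²·Var(D) + b²·Var(X) + 2ab·Cov(D, X) with a = -4.7, b = 9.
= (-4.7)²·33 + 9²·71.6 + 2·(-4.7)·9·(-28.7)
= 728.97 + 5799.6 + 2428.02 = 8956.59.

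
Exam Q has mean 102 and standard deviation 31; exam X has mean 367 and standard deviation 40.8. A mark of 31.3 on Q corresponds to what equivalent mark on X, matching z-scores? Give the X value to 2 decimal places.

X = 273.95

z = (31.3 − 102)/31 ≈ -2.2806.
X = 367 + z·40.8 = 367 + (31.3 − 102)·40.8/31 ≈ 273.95.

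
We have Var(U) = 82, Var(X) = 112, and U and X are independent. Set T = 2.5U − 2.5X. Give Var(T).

Var(T) = a²·Var(U) + b²·Var(X) + 2ab·Cov[U, X] with a = 2.5, b = -2.5.
Independence gives Cov[U, X] = 0.
= 2.5²·82 + (-2.5)²·112 + 2·2.5·(-2.5)·0
= 512.5 + 700 + 0 = 1212.5.

Var(T) = 1212.5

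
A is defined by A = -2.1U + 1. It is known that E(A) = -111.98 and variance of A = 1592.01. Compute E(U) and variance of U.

From A = -2.1U + 1: E(A) = a·E(U) + b, so E(U) = (E(A) − b)/a = (-111.98 − 1)/(-2.1) = 53.8.
variance of A = a²·variance of U, so variance of U = 1592.01/(-2.1)² = 361.

E(U) = 53.8, variance of U = 361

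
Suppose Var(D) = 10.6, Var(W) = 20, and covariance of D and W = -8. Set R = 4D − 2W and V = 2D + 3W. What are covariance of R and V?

covariance of R and V = -99.2

By bilinearity, covariance of R and V = ac·Var(D) + bd·Var(W) + (ad+bc)·covariance of D and W, with a=4, b=-2, c=2, d=3.
ac·Var(D) = 4·2·10.6 = 84.8
bd·Var(W) = (-2)·3·20 = -120
(ad+bc)·covariance of D and W = (8)·(-8) = -64
covariance of R and V = 84.8 + (-120) + (-64) = -99.2.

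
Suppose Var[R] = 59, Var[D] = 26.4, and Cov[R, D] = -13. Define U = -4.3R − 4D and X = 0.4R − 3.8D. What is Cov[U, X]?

Cov[U, X] = 108.18

By bilinearity, Cov[U, X] = ac·Var[R] + bd·Var[D] + (ad+bc)·Cov[R, D], with a=-4.3, b=-4, c=0.4, d=-3.8.
ac·Var[R] = (-4.3)·0.4·59 = -101.48
bd·Var[D] = (-4)·(-3.8)·26.4 = 401.28
(ad+bc)·Cov[R, D] = (14.74)·(-13) = -191.62
Cov[U, X] = -101.48 + 401.28 + (-191.62) = 108.18.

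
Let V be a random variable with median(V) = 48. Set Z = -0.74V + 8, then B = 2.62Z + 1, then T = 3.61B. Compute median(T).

median(Z) = (-0.74)·48 + 8 = -27.52.
median(B) = 2.62·(-27.52) + 1 = -71.1024.
median(T) = 3.61·(-71.1024) = -256.679664.

median(T) = -256.679664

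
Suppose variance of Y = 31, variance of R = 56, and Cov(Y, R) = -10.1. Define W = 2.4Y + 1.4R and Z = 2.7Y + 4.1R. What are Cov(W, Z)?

By bilinearity, Cov(W, Z) = ac·variance of Y + bd·variance of R + (ad+bc)·Cov(Y, R), with a=2.4, b=1.4, c=2.7, d=4.1.
ac·variance of Y = 2.4·2.7·31 = 200.88
bd·variance of R = 1.4·4.1·56 = 321.44
(ad+bc)·Cov(Y, R) = (13.62)·(-10.1) = -137.562
Cov(W, Z) = 200.88 + 321.44 + (-137.562) = 384.758.

Cov(W, Z) = 384.758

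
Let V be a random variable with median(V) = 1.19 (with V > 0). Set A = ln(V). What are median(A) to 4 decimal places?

median(A) = 0.174

ln(V) is monotone on this domain, so median(A) = ln(1.19) ≈ 0.174.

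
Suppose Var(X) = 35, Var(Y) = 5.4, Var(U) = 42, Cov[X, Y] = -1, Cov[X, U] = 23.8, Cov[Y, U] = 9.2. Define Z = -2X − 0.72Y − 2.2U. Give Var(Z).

Var(Z) = 581.78496

Var(Z) = a²·Var(X) + b²·Var(Y) + c²·Var(U) + 2ab·Cov[X, Y] + 2ac·Cov[X, U] + 2bc·Cov[Y, U], with a = -2, b = -0.72, c = -2.2.
= 140 + 2.79936 + 203.28 + (-2.88) + 209.44 + 29.1456
= 581.78496.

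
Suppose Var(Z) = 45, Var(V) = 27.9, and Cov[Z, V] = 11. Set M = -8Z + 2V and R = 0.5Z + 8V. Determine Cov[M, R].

By bilinearity, Cov[M, R] = ac·Var(Z) + bd·Var(V) + (ad+bc)·Cov[Z, V], with a=-8, b=2, c=0.5, d=8.
ac·Var(Z) = (-8)·0.5·45 = -180
bd·Var(V) = 2·8·27.9 = 446.4
(ad+bc)·Cov[Z, V] = (-63)·11 = -693
Cov[M, R] = -180 + 446.4 + (-693) = -426.6.

Cov[M, R] = -426.6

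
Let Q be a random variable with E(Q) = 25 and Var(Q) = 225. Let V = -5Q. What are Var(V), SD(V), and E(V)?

Var(V) = 5625, SD(V) = 75, E(V) = -125

V = -5Q is linear with a = -5, b = 0.
Var(V) = a²·Var(Q) = (-5)²·225 = 5625.
SD(Q) = √225 = 15.
SD(V) = |a|·SD(Q) = |-5|·15 = 75.
E(V) = a·E(Q) + b = (-5)·25 = -125.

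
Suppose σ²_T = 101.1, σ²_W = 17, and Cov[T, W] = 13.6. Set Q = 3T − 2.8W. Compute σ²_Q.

σ²_Q = 814.7

σ²_Q = a²·σ²_T + b²·σ²_W + 2ab·Cov[T, W] with a = 3, b = -2.8.
= 3²·101.1 + (-2.8)²·17 + 2·3·(-2.8)·13.6
= 909.9 + 133.28 + (-228.48) = 814.7.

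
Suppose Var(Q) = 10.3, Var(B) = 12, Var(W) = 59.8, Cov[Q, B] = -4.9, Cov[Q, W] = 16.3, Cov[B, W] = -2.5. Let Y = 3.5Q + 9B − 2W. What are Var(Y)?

Var(Y) = a²·Var(Q) + b²·Var(B) + c²·Var(W) + 2ab·Cov[Q, B] + 2ac·Cov[Q, W] + 2bc·Cov[B, W], with a = 3.5, b = 9, c = -2.
= 126.175 + 972 + 239.2 + (-308.7) + (-228.2) + 90
= 890.475.

Var(Y) = 890.475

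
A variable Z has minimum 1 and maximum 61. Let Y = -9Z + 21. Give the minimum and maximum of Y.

min(Y) = -528, max(Y) = 12

a = -9 < 0, so order reverses: min(Y) = a·max(Z)+b = (-9)·61 + 21 = -528; max(Y) = a·min(Z)+b = (-9)·1 + 21 = 12.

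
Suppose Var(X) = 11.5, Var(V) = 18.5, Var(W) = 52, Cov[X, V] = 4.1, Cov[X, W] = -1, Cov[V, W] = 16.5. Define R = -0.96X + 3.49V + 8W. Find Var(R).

Var(R) = 4473.17697

Var(R) = a²·Var(X) + b²·Var(V) + c²·Var(W) + 2ab·Cov[X, V] + 2ac·Cov[X, W] + 2bc·Cov[V, W], with a = -0.96, b = 3.49, c = 8.
= 10.5984 + 225.33185 + 3328 + (-27.47328) + 15.36 + 921.36
= 4473.17697.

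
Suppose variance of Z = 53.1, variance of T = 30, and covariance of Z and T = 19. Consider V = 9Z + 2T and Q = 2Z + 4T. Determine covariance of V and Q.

By bilinearity, covariance of V and Q = ac·variance of Z + bd·variance of T + (ad+bc)·covariance of Z and T, with a=9, b=2, c=2, d=4.
ac·variance of Z = 9·2·53.1 = 955.8
bd·variance of T = 2·4·30 = 240
(ad+bc)·covariance of Z and T = (40)·19 = 760
covariance of V and Q = 955.8 + 240 + 760 = 1955.8.

covariance of V and Q = 1955.8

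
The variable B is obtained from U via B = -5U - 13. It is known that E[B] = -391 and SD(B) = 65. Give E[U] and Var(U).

From B = -5U - 13: E[B] = a·E[U] + b, so E[U] = (E[B] − b)/a = (-391 − (-13))/(-5) = 75.6.
Var(B) = 65² = 4225.
Var(B) = a²·Var(U), so Var(U) = 4225/(-5)² = 169.

E[U] = 75.6, Var(U) = 169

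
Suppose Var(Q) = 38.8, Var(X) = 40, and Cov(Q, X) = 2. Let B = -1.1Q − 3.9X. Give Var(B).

Var(B) = a²·Var(Q) + b²·Var(X) + 2ab·Cov(Q, X) with a = -1.1, b = -3.9.
= (-1.1)²·38.8 + (-3.9)²·40 + 2·(-1.1)·(-3.9)·2
= 46.948 + 608.4 + 17.16 = 672.508.

Var(B) = 672.508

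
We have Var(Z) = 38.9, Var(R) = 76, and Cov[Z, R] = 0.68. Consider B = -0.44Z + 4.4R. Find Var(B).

Var(B) = a²·Var(Z) + b²·Var(R) + 2ab·Cov[Z, R] with a = -0.44, b = 4.4.
= (-0.44)²·38.9 + 4.4²·76 + 2·(-0.44)·4.4·0.68
= 7.53104 + 1471.36 + (-2.63296) = 1476.25808.

Var(B) = 1476.25808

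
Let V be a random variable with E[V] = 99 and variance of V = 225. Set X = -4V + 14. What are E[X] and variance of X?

X = -4V + 14 is linear with a = -4, b = 14.
E[X] = a·E[V] + b = (-4)·99 + 14 = -382.
variance of X = a²·variance of V = (-4)²·225 = 3600 (the additive constant 14 does not affect variance).

E[X] = -382, variance of X = 3600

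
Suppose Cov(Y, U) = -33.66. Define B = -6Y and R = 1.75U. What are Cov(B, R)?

Cov(B, R) = 353.43

Cov(B, R) = a·c·Cov(Y, U) = (-6)·1.75·(-33.66) = 353.43. Additive constants drop out.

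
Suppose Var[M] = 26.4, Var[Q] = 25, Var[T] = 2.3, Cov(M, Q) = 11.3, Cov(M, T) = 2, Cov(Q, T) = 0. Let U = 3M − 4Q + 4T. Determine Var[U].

Var[U] = a²·Var[M] + b²·Var[Q] + c²·Var[T] + 2ab·Cov(M, Q) + 2ac·Cov(M, T) + 2bc·Cov(Q, T), with a = 3, b = -4, c = 4.
= 237.6 + 400 + 36.8 + (-271.2) + 48 + 0
= 451.2.

Var[U] = 451.2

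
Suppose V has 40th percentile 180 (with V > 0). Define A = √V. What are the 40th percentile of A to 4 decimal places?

√V is increasing, so P_{40}(A) = g(P_{40}(V)) ≈ 13.4164.

40th percentile of A = 13.4164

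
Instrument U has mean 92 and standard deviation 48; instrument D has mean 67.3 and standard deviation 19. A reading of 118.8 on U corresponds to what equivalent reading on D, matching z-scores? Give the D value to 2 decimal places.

D = 77.91

z = (118.8 − 92)/48 ≈ 0.5583.
D = 67.3 + z·19 = 67.3 + (118.8 − 92)·19/48 ≈ 77.91.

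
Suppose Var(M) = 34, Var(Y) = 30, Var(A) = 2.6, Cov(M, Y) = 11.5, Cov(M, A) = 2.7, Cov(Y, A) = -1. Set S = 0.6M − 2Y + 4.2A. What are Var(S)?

Var(S) = a²·Var(M) + b²·Var(Y) + c²·Var(A) + 2ab·Cov(M, Y) + 2ac·Cov(M, A) + 2bc·Cov(Y, A), with a = 0.6, b = -2, c = 4.2.
= 12.24 + 120 + 45.864 + (-27.6) + 13.608 + 16.8
= 180.912.

Var(S) = 180.912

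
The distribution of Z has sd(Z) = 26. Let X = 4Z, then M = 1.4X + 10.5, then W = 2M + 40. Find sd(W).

sd(W) = 291.2

sd(X) = |4|·26 = 104.
sd(M) = |1.4|·104 = 145.6.
sd(W) = |2|·145.6 = 291.2.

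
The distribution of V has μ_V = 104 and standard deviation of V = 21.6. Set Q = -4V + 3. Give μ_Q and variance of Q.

μ_Q = -413, variance of Q = 7464.96

Q = -4V + 3 is linear with a = -4, b = 3.
μ_Q = a·μ_V + b = (-4)·104 + 3 = -413.
variance of V = 21.6² = 466.56.
variance of Q = a²·variance of V = (-4)²·466.56 = 7464.96 (the additive constant 3 does not affect variance).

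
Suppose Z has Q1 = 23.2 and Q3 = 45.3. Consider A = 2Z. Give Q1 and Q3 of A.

a = 2 > 0: Q1(A) = a·Q1(Z)+b = 46.4, Q3(A) = a·Q3(Z)+b = 90.6.

Q1(A) = 46.4, Q3(A) = 90.6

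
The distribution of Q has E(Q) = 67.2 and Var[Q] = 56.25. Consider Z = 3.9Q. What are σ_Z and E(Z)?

σ_Z = 29.25, E(Z) = 262.08

Z = 3.9Q is linear with a = 3.9, b = 0.
σ_Q = √56.25 = 7.5.
σ_Z = |a|·σ_Q = |3.9|·7.5 = 29.25.
E(Z) = a·E(Q) + b = 3.9·67.2 = 262.08.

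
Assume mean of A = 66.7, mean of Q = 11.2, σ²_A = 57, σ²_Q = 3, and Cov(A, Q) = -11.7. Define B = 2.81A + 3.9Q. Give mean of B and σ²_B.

mean of B = 231.107, σ²_B = 239.2671

mean of B = 2.81·mean of A + 3.9·mean of Q = 2.81·66.7 + 3.9·11.2 = 231.107.
σ²_B = a²·σ²_A + b²·σ²_Q + 2ab·Cov(A, Q) with a = 2.81, b = 3.9.
= 2.81²·57 + 3.9²·3 + 2·2.81·3.9·(-11.7)
= 450.0777 + 45.63 + (-256.4406) = 239.2671.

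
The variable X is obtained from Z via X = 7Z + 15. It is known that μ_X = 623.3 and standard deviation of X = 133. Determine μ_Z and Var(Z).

μ_Z = 86.9, Var(Z) = 361

From X = 7Z + 15: μ_X = a·μ_Z + b, so μ_Z = (μ_X − b)/a = (623.3 − 15)/7 = 86.9.
Var(X) = 133² = 17689.
Var(X) = a²·Var(Z), so Var(Z) = 17689/7² = 361.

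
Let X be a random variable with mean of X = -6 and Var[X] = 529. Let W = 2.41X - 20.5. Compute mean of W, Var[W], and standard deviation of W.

W = 2.41X - 20.5 is linear with a = 2.41, b = -20.5.
mean of W = a·mean of X + b = 2.41·(-6) + (-20.5) = -34.96.
Var[W] = a²·Var[X] = 2.41²·529 = 3072.4849 (the additive constant -20.5 does not affect variance).
standard deviation of X = √529 = 23.
standard deviation of W = |a|·standard deviation of X = |2.41|·23 = 55.43.

mean of W = -34.96, Var[W] = 3072.4849, standard deviation of W = 55.43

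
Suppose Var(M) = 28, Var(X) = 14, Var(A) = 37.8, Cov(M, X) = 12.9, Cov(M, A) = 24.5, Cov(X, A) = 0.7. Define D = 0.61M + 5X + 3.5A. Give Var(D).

Var(D) = a²·Var(M) + b²·Var(X) + c²·Var(A) + 2ab·Cov(M, X) + 2ac·Cov(M, A) + 2bc·Cov(X, A), with a = 0.61, b = 5, c = 3.5.
= 10.4188 + 350 + 463.05 + 78.69 + 104.615 + 24.5
= 1031.2738.

Var(D) = 1031.2738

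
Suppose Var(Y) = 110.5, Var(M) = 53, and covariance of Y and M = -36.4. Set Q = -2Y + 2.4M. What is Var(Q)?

Var(Q) = 1096.72

Var(Q) = a²·Var(Y) + b²·Var(M) + 2ab·covariance of Y and M with a = -2, b = 2.4.
= (-2)²·110.5 + 2.4²·53 + 2·(-2)·2.4·(-36.4)
= 442 + 305.28 + 349.44 = 1096.72.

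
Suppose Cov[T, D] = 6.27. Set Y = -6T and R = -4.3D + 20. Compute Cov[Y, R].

Cov[Y, R] = a·c·Cov[T, D] = (-6)·(-4.3)·6.27 = 161.766. Additive constants drop out.

Cov[Y, R] = 161.766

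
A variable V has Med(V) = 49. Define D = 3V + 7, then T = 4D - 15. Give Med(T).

Med(D) = 3·49 + 7 = 154.
Med(T) = 4·154 + (-15) = 601.

Med(T) = 601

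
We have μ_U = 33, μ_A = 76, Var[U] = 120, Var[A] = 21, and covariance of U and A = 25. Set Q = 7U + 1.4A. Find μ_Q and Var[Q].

μ_Q = 337.4, Var[Q] = 6411.16

μ_Q = 7·μ_U + 1.4·μ_A = 7·33 + 1.4·76 = 337.4.
Var[Q] = a²·Var[U] + b²·Var[A] + 2ab·covariance of U and A with a = 7, b = 1.4.
= 7²·120 + 1.4²·21 + 2·7·1.4·25
= 5880 + 41.16 + 490 = 6411.16.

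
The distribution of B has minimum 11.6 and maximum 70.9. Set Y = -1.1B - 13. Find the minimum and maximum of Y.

a = -1.1 < 0, so order reverses: min(Y) = a·max(B)+b = (-1.1)·70.9 + (-13) = -90.99; max(Y) = a·min(B)+b = (-1.1)·11.6 + (-13) = -25.76.

min(Y) = -90.99, max(Y) = -25.76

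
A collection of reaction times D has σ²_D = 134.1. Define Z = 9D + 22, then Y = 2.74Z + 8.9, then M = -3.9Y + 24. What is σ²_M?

σ²_M = 1240349.6728116

σ²_Z = 9²·134.1 = 10862.1.
σ²_Y = 2.74²·10862.1 = 81548.30196.
σ²_M = (-3.9)²·81548.30196 = 1240349.6728116.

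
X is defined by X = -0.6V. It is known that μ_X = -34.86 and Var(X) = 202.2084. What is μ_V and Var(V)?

From X = -0.6V: μ_X = a·μ_V + b, so μ_V = (μ_X − b)/a = (-34.86 − 0)/(-0.6) = 58.1.
Var(X) = a²·Var(V), so Var(V) = 202.2084/(-0.6)² = 561.69.

μ_V = 58.1, Var(V) = 561.69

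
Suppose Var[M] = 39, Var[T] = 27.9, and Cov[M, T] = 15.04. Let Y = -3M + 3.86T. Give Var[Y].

Var[Y] = 418.37244

Var[Y] = a²·Var[M] + b²·Var[T] + 2ab·Cov[M, T] with a = -3, b = 3.86.
= (-3)²·39 + 3.86²·27.9 + 2·(-3)·3.86·15.04
= 351 + 415.69884 + (-348.3264) = 418.37244.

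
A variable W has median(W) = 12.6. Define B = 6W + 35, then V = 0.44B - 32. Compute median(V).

median(V) = 16.664

median(B) = 6·12.6 + 35 = 110.6.
median(V) = 0.44·110.6 + (-32) = 16.664.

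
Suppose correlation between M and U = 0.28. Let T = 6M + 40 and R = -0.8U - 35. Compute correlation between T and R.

correlation between T and R = -0.28

Linear rescalings preserve |correlation|; the slopes 6 and -0.8 have opposite signs, so the correlation flips sign: correlation between T and R = −correlation between M and U = -0.28.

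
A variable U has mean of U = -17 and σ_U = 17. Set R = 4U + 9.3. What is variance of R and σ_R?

R = 4U + 9.3 is linear with a = 4, b = 9.3.
variance of U = 17² = 289.
variance of R = a²·variance of U = 4²·289 = 4624 (the additive constant 9.3 does not affect variance).
σ_R = |a|·σ_U = |4|·17 = 68.

variance of R = 4624, σ_R = 68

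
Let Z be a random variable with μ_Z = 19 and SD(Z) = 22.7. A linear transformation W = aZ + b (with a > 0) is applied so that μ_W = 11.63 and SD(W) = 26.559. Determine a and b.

a = 1.17, b = -10.6

SD(W) = a·SD(Z) (a > 0), so a = 26.559/22.7 = 1.17.
μ_W = a·μ_Z + b, so b = 11.63 − 1.17·19 = -10.6.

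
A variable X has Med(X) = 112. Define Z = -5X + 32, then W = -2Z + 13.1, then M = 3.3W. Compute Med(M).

Med(M) = 3528.03

Med(Z) = (-5)·112 + 32 = -528.
Med(W) = (-2)·(-528) + 13.1 = 1069.1.
Med(M) = 3.3·1069.1 = 3528.03.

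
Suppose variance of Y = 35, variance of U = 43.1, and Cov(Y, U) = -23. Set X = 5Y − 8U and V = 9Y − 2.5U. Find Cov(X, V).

By bilinearity, Cov(X, V) = ac·variance of Y + bd·variance of U + (ad+bc)·Cov(Y, U), with a=5, b=-8, c=9, d=-2.5.
ac·variance of Y = 5·9·35 = 1575
bd·variance of U = (-8)·(-2.5)·43.1 = 862
(ad+bc)·Cov(Y, U) = (-84.5)·(-23) = 1943.5
Cov(X, V) = 1575 + 862 + 1943.5 = 4380.5.

Cov(X, V) = 4380.5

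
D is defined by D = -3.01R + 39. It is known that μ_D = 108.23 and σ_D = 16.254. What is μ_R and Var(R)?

From D = -3.01R + 39: μ_D = a·μ_R + b, so μ_R = (μ_D − b)/a = (108.23 − 39)/(-3.01) = -23.
Var(D) = 16.254² = 264.192516.
Var(D) = a²·Var(R), so Var(R) = 264.192516/(-3.01)² = 29.16.

μ_R = -23, Var(R) = 29.16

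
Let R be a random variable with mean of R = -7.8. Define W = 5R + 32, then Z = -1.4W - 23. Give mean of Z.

mean of W = 5·(-7.8) + 32 = -7.
mean of Z = (-1.4)·(-7) + (-23) = -13.2.

mean of Z = -13.2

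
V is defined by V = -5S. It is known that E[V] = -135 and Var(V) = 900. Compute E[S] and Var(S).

From V = -5S: E[V] = a·E[S] + b, so E[S] = (E[V] − b)/a = (-135 − 0)/(-5) = 27.
Var(V) = a²·Var(S), so Var(S) = 900/(-5)² = 36.

E[S] = 27, Var(S) = 36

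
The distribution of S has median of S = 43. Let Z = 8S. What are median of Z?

median of Z = 344

A linear map preserves order up to sign, so median of Z = a·median of S + b = 8·43 = 344.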